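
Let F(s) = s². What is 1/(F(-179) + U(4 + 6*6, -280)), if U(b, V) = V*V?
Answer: 1/110441 ≈ 9.0546e-6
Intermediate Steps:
U(b, V) = V²
1/(F(-179) + U(4 + 6*6, -280)) = 1/((-179)² + (-280)²) = 1/(32041 + 78400) = 1/110441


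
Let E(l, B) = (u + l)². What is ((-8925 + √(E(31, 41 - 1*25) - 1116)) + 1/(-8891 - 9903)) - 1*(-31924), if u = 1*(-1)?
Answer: 432243205/18794 + 6*I*√6 ≈ 22999.0 + 14.697*I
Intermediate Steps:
u = -1
E(l, B) = (-1 + l)²
((-8925 + √(E(31, 41 - 1*25) - 1116)) + 1/(-8891 - 9903)) - 1*(-31924) = ((-8925 + √((-1 + 31)² - 1116)) + 1/(-8891 - 9903)) - 1*(-31924) = ((-8925 + √(30² - 1116)) + 1/(-18794)) + 31924 = ((-8925 + √(900 - 1116)) - 1/18794) + 31924 = ((-8925 + √(-216)) - 1/18794) + 31924 = ((-8925 + 6*I*√6) - 1/18794) + 31924 = (-167736451/18794 + 6*I*√6) + 31924 = 432243205/18794 + 6*I*√6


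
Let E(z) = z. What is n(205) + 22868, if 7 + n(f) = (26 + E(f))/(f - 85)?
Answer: 914517/40 ≈ 22863.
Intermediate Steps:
n(f) = -7 + (26 + f)/(-85 + f) (n(f) = -7 + (26 + f)/(f - 85) = -7 + (26 + f)/(-85 + f))
n(205) + 22868 = 3*(207 - 2*205)/(-85 + 205) + 22868 = 3*(207 - 410)/120 + 22868 = 3*(1/120)*(-203) + 22868 = -203/40 + 22868 = 914517/40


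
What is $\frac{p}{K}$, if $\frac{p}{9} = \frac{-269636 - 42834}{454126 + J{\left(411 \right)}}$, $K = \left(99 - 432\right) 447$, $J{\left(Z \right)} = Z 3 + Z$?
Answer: $\frac{31247}{753798003} \approx 4.1453 \cdot 10^{-5}$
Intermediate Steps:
$J{\left(Z \right)} = 4 Z$ ($J{\left(Z \right)} = 3 Z + Z = 4 Z$)
$K = -148851$ ($K = \left(-333\right) 447 = -148851$)
$p = - \frac{281223}{45577}$ ($p = 9 \frac{-269636 - 42834}{454126 + 4 \cdot 411} = 9 \left(- \frac{312470}{454126 + 1644}\right) = 9 \left(- \frac{312470}{455770}\right) = 9 \left(\left(-312470\right) \frac{1}{455770}\right) = 9 \left(- \frac{31247}{45577}\right) = - \frac{281223}{45577} \approx -6.1703$)
$\frac{p}{K} = - \frac{281223}{45577 \left(-148851\right)} = \left(- \frac{281223}{45577}\right) \left(- \frac{1}{148851}\right) = \frac{31247}{753798003}$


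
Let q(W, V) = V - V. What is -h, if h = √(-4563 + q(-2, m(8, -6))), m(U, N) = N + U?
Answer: -39*I*√3 ≈ -67.55*I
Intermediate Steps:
q(W, V) = 0
h = 39*I*√3 (h = √(-4563 + 0) = √(-4563) = 39*I*√3 ≈ 67.55*I)
-h = -39*I*√3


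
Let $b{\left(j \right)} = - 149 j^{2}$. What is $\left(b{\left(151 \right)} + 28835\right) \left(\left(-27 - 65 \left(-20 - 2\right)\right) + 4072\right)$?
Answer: $-18442614150$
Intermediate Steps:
$\left(b{\left(151 \right)} + 28835\right) \left(\left(-27 - 65 \left(-20 - 2\right)\right) + 4072\right) = \left(- 149 \cdot 151^{2} + 28835\right) \left(\left(-27 - 65 \left(-20 - 2\right)\right) + 4072\right) = \left(\left(-149\right) 22801 + 28835\right) \left(\left(-27 - 65 \left(-20 - 2\right)\right) + 4072\right) = \left(-3397349 + 28835\right) \left(\left(-27 - -1430\right) + 4072\right) = - 3368514 \left(\left(-27 + 1430\right) + 4072\right) = - 3368514 \left(1403 + 4072\right) = \left(-3368514\right) 5475 = -18442614150$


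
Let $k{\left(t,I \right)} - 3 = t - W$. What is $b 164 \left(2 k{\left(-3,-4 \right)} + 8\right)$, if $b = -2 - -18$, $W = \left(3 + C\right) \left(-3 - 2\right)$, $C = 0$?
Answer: $99712$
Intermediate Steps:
$W = -15$ ($W = \left(3 + 0\right) \left(-3 - 2\right) = 3 \left(-5\right) = -15$)
$k{\left(t,I \right)} = 18 + t$ ($k{\left(t,I \right)} = 3 + \left(t - -15\right) = 3 + \left(t + 15\right) = 3 + \left(15 + t\right) = 18 + t$)
$b = 16$ ($b = -2 + 18 = 16$)
$b 164 \left(2 k{\left(-3,-4 \right)} + 8\right) = 16 \cdot 164 \left(2 \left(18 - 3\right) + 8\right) = 2624 \left(2 \cdot 15 + 8\right) = 2624 \left(30 + 8\right) = 2624 \cdot 38 = 99712$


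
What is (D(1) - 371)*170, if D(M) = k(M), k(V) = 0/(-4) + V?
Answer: -62900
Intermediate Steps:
k(V) = V (k(V) = 0*(-¼) + V = 0 + V = V)
D(M) = M
(D(1) - 371)*170 = (1 - 371)*170 = -370*170 = -62900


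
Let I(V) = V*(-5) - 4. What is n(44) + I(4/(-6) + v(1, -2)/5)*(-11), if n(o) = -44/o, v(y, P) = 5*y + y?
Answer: 217/3 ≈ 72.333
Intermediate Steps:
v(y, P) = 6*y
I(V) = -4 - 5*V (I(V) = -5*V - 4 = -4 - 5*V)
n(44) + I(4/(-6) + v(1, -2)/5)*(-11) = -44/44 + (-4 - 5*(4/(-6) + (6*1)/5))*(-11) = -44*1/44 + (-4 - 5*(4*(-⅙) + 6*(⅕)))*(-11) = -1 + (-4 - 5*(-⅔ + 6/5))*(-11) = -1 + (-4 - 5*8/15)*(-11) = -1 + (-4 - 8/3)*(-11) = -1 - 20/3*(-11) = -1 + 220/3 = 217/3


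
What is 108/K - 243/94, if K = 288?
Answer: -831/376 ≈ -2.2101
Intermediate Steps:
108/K - 243/94 = 108/288 - 243/94 = 108*(1/288) - 243*1/94 = 3/8 - 243/94 = -831/376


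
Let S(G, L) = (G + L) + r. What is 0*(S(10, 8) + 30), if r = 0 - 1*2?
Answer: 0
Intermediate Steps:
r = -2 (r = 0 - 2 = -2)
S(G, L) = -2 + G + L (S(G, L) = (G + L) - 2 = -2 + G + L)
0*(S(10, 8) + 30) = 0*((-2 + 10 + 8) + 30) = 0*(16 + 30) = 0*46 = 0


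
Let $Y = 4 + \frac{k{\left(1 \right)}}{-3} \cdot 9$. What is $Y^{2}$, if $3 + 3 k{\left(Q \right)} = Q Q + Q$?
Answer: $25$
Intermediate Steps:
$k{\left(Q \right)} = -1 + \frac{Q}{3} + \frac{Q^{2}}{3}$ ($k{\left(Q \right)} = -1 + \frac{Q Q + Q}{3} = -1 + \frac{Q^{2} + Q}{3} = -1 + \frac{Q + Q^{2}}{3} = -1 + \left(\frac{Q}{3} + \frac{Q^{2}}{3}\right) = -1 + \frac{Q}{3} + \frac{Q^{2}}{3}$)
$Y = 5$ ($Y = 4 + \frac{-1 + \frac{1}{3} \cdot 1 + \frac{1^{2}}{3}}{-3} \cdot 9 = 4 + \left(-1 + \frac{1}{3} + \frac{1}{3} \cdot 1\right) \left(- \frac{1}{3}\right) 9 = 4 + \left(-1 + \frac{1}{3} + \frac{1}{3}\right) \left(- \frac{1}{3}\right) 9 = 4 + \left(- \frac{1}{3}\right) \left(- \frac{1}{3}\right) 9 = 4 + \frac{1}{9} \cdot 9 = 4 + 1 = 5$)
$Y^{2} = 5^{2} = 25$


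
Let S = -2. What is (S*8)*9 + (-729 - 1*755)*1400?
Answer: -2077744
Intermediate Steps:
(S*8)*9 + (-729 - 1*755)*1400 = -2*8*9 + (-729 - 1*755)*1400 = -16*9 + (-729 - 755)*1400 = -144 - 1484*1400 = -144 - 2077600 = -2077744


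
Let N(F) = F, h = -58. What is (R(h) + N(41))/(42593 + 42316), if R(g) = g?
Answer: -17/84909 ≈ -0.00020021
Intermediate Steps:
(R(h) + N(41))/(42593 + 42316) = (-58 + 41)/(42593 + 42316) = -17/84909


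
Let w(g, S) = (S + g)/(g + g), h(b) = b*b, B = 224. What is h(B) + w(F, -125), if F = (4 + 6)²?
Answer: 401407/8 ≈ 50176.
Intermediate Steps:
F = 100 (F = 10² = 100)
h(b) = b²
w(g, S) = (S + g)/(2*g) (w(g, S) = (S + g)/((2*g)) = (S + g)*(1/(2*g)) = (S + g)/(2*g))
h(B) + w(F, -125) = 224² + (½)*(-125 + 100)/100 = 50176 + (½)*(1/100)*(-25) = 50176 - ⅛ = 401407/8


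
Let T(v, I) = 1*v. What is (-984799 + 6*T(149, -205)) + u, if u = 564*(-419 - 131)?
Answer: -1294105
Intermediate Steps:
T(v, I) = v
u = -310200 (u = 564*(-550) = -310200)
(-984799 + 6*T(149, -205)) + u = (-984799 + 6*149) - 310200 = (-984799 + 894) - 310200 = -983905 - 310200 = -1294105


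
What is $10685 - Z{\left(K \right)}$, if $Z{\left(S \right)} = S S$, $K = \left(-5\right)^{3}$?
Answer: $-4940$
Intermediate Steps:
$K = -125$
$Z{\left(S \right)} = S^{2}$
$10685 - Z{\left(K \right)} = 10685 - \left(-125\right)^{2} = 10685 - 15625 = -4940$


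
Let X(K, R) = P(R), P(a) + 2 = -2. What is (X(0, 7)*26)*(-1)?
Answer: 104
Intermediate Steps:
P(a) = -4 (P(a) = -2 - 2 = -4)
X(K, R) = -4
(X(0, 7)*26)*(-1) = -4*26*(-1) = -104*(-1) = 104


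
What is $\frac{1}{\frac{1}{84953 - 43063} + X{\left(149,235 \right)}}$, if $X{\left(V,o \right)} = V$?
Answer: $\frac{41890}{6241611} \approx 0.0067114$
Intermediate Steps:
$\frac{1}{\frac{1}{84953 - 43063} + X{\left(149,235 \right)}} = \frac{1}{\frac{1}{84953 - 43063} + 149} = \frac{1}{\frac{1}{41890} + 149} = \frac{1}{\frac{6241611}{41890}} = \frac{41890}{6241611}$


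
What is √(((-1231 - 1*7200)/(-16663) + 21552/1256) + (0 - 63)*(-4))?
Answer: √1845570371789611/2616091 ≈ 16.421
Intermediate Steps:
√(((-1231 - 1*7200)/(-16663) + 21552/1256) + (0 - 63)*(-4)) = √(((-1231 - 7200)*(-1/16663) + 21552*(1/1256)) - 63*(-4)) = √((-8431*(-1/16663) + 2694/157) + 252) = √((8431/16663 + 2694/157) + 252) = √(46213789/2616091 + 252) = √(705468721/2616091) = √1845570371789611/2616091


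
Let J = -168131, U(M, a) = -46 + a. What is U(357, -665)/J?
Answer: 711/168131 ≈ 0.0042288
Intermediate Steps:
U(357, -665)/J = (-46 - 665)/(-168131) = -711*(-1/168131) = 711/168131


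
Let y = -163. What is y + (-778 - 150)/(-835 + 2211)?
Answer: -7038/43 ≈ -163.67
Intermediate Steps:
y + (-778 - 150)/(-835 + 2211) = -163 + (-778 - 150)/(-835 + 2211) = -163 - 928/1376 = -163 - 928*1/1376 = -163 - 29/43 = -7038/43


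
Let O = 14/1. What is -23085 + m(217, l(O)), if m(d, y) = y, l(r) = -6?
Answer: -23091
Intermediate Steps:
O = 14 (O = 14*1 = 14)
-23085 + m(217, l(O)) = -23085 - 6 = -23091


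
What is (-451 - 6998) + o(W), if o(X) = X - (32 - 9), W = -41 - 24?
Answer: -7537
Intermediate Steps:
W = -65
o(X) = -23 + X (o(X) = X - 1*23 = X - 23 = -23 + X)
(-451 - 6998) + o(W) = (-451 - 6998) + (-23 - 65) = -7449 - 88 = -7537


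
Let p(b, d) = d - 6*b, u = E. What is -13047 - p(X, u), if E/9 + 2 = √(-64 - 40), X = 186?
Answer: -11913 - 18*I*√26 ≈ -11913.0 - 91.782*I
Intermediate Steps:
E = -18 + 18*I*√26 (E = -18 + 9*√(-64 - 40) = -18 + 9*√(-104) = -18 + 9*(2*I*√26) = -18 + 18*I*√26 ≈ -18.0 + 91.782*I)
u = -18 + 18*I*√26 ≈ -18.0 + 91.782*I
-13047 - p(X, u) = -13047 - ((-18 + 18*I*√26) - 6*186) = -13047 - ((-18 + 18*I*√26) - 1116) = -13047 - (-1134 + 18*I*√26) = -13047 + (1134 - 18*I*√26) = -11913 - 18*I*√26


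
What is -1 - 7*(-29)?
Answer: 202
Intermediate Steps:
-1 - 7*(-29) = -1 + 203 = 202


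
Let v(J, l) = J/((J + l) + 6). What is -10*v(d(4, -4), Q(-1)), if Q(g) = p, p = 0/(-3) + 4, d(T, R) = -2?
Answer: 5/2 ≈ 2.5000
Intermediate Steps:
p = 4 (p = 0*(-⅓) + 4 = 0 + 4 = 4)
Q(g) = 4
v(J, l) = J/(6 + J + l)
-10*v(d(4, -4), Q(-1)) = -(-20)/(6 - 2 + 4) = -(-20)/8 = -10*(-¼) = 5/2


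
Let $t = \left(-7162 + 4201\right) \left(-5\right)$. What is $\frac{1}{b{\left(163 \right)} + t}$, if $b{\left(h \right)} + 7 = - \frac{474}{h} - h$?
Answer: $\frac{163}{2385031} \approx 6.8343 \cdot 10^{-5}$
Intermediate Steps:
$t = 14805$ ($t = \left(-2961\right) \left(-5\right) = 14805$)
$b{\left(h \right)} = -7 - h - \frac{474}{h}$ ($b{\left(h \right)} = -7 - \left(h + \frac{474}{h}\right) = -7 - h - \frac{474}{h}$)
$\frac{1}{b{\left(163 \right)} + t} = \frac{1}{\left(-7 - 163 - \frac{474}{163}\right) + 14805} = \frac{1}{- \frac{28184}{163} + 14805} = \frac{1}{\frac{2385031}{163}} = \frac{163}{2385031}$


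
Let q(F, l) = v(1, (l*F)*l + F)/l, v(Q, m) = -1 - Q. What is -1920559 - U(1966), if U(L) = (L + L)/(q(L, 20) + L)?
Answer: -37756308701/19659 ≈ -1.9206e+6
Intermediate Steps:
q(F, l) = -2/l (q(F, l) = (-1 - 1*1)/l = (-1 - 1)/l = -2/l)
U(L) = 2*L/(-1/10 + L) (U(L) = (L + L)/(-2/20 + L) = (2*L)/(-2*1/20 + L) = (2*L)/(-1/10 + L) = 2*L/(-1/10 + L))
-1920559 - U(1966) = -1920559 - 20*1966/(-1 + 10*1966) = -1920559 - 20*1966/(-1 + 19660) = -1920559 - 20*1966/19659 = -1920559 - 1*39320/19659 = -1920559 - 39320/19659 = -37756308701/19659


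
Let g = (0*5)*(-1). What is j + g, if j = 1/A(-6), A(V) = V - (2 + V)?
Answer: -1/2 ≈ -0.50000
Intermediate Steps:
A(V) = -2 (A(V) = V + (-2 - V) = -2)
g = 0 (g = 0*(-1) = 0)
j = -1/2 (j = 1/(-2) = -1/2 ≈ -0.50000)
j + g = -1/2 + 0 = -1/2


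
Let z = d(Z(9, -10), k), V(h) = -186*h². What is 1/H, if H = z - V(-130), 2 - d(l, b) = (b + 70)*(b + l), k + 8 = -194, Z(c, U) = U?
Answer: 1/3115418 ≈ 3.2098e-7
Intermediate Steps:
k = -202 (k = -8 - 194 = -202)
d(l, b) = 2 - (70 + b)*(b + l) (d(l, b) = 2 - (b + 70)*(b + l) = 2 - (70 + b)*(b + l))
z = -27982 (z = 2 - 1*(-202)² - 70*(-202) - 70*(-10) - 1*(-202)*(-10) = 2 - 1*40804 + 14140 + 700 - 2020 = 2 - 40804 + 14140 + 700 - 2020 = -27982)
H = 3115418 (H = -27982 - (-186)*(-130)² = -27982 - (-186)*16900 = -27982 - 1*(-3143400) = -27982 + 3143400 = 3115418)
1/H = 1/3115418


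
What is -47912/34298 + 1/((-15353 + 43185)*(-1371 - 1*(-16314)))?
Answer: -9963146489507/7132158934824 ≈ -1.3969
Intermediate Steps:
-47912/34298 + 1/((-15353 + 43185)*(-1371 - 1*(-16314))) = -47912*1/34298 + 1/(27832*(-1371 + 16314)) = -23956/17149 + (1/27832)/14943 = -23956/17149 + (1/27832)*(1/14943) = -23956/17149 + 1/415893576 = -9963146489507/7132158934824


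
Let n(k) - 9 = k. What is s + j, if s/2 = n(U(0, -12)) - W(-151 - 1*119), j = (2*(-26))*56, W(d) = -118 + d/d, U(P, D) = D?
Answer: -2684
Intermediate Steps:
n(k) = 9 + k
W(d) = -117 (W(d) = -118 + 1 = -117)
j = -2912 (j = -52*56 = -2912)
s = 228 (s = 2*((9 - 12) - 1*(-117)) = 2*(-3 + 117) = 2*114 = 228)
s + j = 228 - 2912 = -2684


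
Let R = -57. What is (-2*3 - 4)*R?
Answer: 570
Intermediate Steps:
(-2*3 - 4)*R = (-2*3 - 4)*(-57) = (-6 - 4)*(-57) = -10*(-57) = 570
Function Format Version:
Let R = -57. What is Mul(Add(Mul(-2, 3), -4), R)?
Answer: 570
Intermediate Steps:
Mul(Add(Mul(-2, 3), -4), R) = Mul(Add(Mul(-2, 3), -4), -57) = Mul(Add(-6, -4), -57) = Mul(-10, -57) = 570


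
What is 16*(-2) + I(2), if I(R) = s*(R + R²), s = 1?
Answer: -26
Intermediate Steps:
I(R) = R + R² (I(R) = 1*(R + R²) = R + R²)
16*(-2) + I(2) = 16*(-2) + 2*(1 + 2) = -32 + 2*3 = -32 + 6 = -26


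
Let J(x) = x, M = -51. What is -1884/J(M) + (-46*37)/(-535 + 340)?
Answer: 151394/3315 ≈ 45.669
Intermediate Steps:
-1884/J(M) + (-46*37)/(-535 + 340) = -1884/(-51) + (-46*37)/(-535 + 340) = -1884*(-1/51) - 1702/(-195) = 628/17 - 1702*(-1/195) = 628/17 + 1702/195 = 151394/3315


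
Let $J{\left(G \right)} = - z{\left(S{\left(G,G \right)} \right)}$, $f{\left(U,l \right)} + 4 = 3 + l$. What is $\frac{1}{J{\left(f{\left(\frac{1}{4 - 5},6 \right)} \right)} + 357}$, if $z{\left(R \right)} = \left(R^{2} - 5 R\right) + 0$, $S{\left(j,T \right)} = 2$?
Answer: $\frac{1}{363} \approx 0.0027548$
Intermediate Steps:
$z{\left(R \right)} = R^{2} - 5 R$
$f{\left(U,l \right)} = -1 + l$ ($f{\left(U,l \right)} = -4 + \left(3 + l\right) = -1 + l$)
$J{\left(G \right)} = 6$ ($J{\left(G \right)} = - 2 \left(-5 + 2\right) = - 2 \left(-3\right) = \left(-1\right) \left(-6\right) = 6$)
$\frac{1}{J{\left(f{\left(\frac{1}{4 - 5},6 \right)} \right)} + 357} = \frac{1}{6 + 357} = \frac{1}{363}$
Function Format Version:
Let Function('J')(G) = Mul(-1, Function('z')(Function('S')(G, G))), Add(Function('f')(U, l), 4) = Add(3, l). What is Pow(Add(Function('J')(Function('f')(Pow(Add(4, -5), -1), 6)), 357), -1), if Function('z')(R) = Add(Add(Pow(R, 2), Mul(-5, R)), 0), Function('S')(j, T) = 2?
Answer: Rational(1, 363) ≈ 0.0027548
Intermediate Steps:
Function('z')(R) = Add(Pow(R, 2), Mul(-5, R))
Function('f')(U, l) = Add(-1, l) (Function('f')(U, l) = Add(-4, Add(3, l)) = Add(-1, l))
Function('J')(G) = 6 (Function('J')(G) = Mul(-1, Mul(2, Add(-5, 2))) = Mul(-1, Mul(2, -3)) = Mul(-1, -6) = 6)
Pow(Add(Function('J')(Function('f')(Pow(Add(4, -5), -1), 6)), 357), -1) = Pow(Add(6, 357), -1) = Pow(363, -1) = Rational(1, 363)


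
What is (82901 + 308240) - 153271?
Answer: 237870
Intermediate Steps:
(82901 + 308240) - 153271 = 391141 - 153271 = 237870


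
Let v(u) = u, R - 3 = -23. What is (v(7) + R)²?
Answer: 169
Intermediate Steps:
R = -20 (R = 3 - 23 = -20)
(v(7) + R)² = (7 - 20)² = (-13)² = 169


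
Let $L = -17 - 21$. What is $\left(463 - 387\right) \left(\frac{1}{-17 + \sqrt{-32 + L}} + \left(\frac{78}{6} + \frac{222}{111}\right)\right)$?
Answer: $\frac{407968}{359} - \frac{76 i \sqrt{70}}{359} \approx 1136.4 - 1.7712 i$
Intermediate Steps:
$L = -38$
$\left(463 - 387\right) \left(\frac{1}{-17 + \sqrt{-32 + L}} + \left(\frac{78}{6} + \frac{222}{111}\right)\right) = \left(463 - 387\right) \left(\frac{1}{-17 + \sqrt{-32 - 38}} + \left(\frac{78}{6} + \frac{222}{111}\right)\right) = 76 \left(\frac{1}{-17 + \sqrt{-70}} + \left(78 \cdot \frac{1}{6} + 222 \cdot \frac{1}{111}\right)\right) = 76 \left(\frac{1}{-17 + i \sqrt{70}} + \left(13 + 2\right)\right) = 76 \left(\frac{1}{-17 + i \sqrt{70}} + 15\right) = 76 \left(15 + \frac{1}{-17 + i \sqrt{70}}\right) = 1140 + \frac{76}{-17 + i \sqrt{70}}$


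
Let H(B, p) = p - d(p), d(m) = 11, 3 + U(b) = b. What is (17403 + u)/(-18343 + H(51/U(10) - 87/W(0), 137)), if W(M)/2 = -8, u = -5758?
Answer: -11645/18217 ≈ -0.63924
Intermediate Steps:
U(b) = -3 + b
W(M) = -16 (W(M) = 2*(-8) = -16)
H(B, p) = -11 + p (H(B, p) = p - 1*11 = p - 11 = -11 + p)
(17403 + u)/(-18343 + H(51/U(10) - 87/W(0), 137)) = (17403 - 5758)/(-18343 + (-11 + 137)) = 11645/(-18343 + 126) = 11645/(-18217) = 11645*(-1/18217) = -11645/18217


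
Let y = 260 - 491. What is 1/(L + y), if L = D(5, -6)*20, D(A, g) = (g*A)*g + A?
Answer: 1/3469 ≈ 0.00028827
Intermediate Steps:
D(A, g) = A + A*g² (D(A, g) = (A*g)*g + A = A*g² + A = A + A*g²)
L = 3700 (L = (5*(1 + (-6)²))*20 = (5*(1 + 36))*20 = (5*37)*20 = 185*20 = 3700)
y = -231
1/(L + y) = 1/(3700 - 231) = 1/3469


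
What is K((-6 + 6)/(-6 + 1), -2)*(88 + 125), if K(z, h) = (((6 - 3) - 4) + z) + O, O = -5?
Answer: -1278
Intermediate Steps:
K(z, h) = -6 + z (K(z, h) = (((6 - 3) - 4) + z) - 5 = ((3 - 4) + z) - 5 = (-1 + z) - 5 = -6 + z)
K((-6 + 6)/(-6 + 1), -2)*(88 + 125) = (-6 + (-6 + 6)/(-6 + 1))*(88 + 125) = (-6 + 0/(-5))*213 = (-6 + 0*(-⅕))*213 = (-6 + 0)*213 = -6*213 = -1278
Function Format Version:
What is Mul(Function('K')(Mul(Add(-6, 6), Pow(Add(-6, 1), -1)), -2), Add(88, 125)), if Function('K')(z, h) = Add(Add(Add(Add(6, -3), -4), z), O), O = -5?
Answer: -1278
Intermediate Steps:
Function('K')(z, h) = Add(-6, z) (Function('K')(z, h) = Add(Add(Add(Add(6, -3), -4), z), -5) = Add(Add(Add(3, -4), z), -5) = Add(Add(-1, z), -5) = Add(-6, z))
Mul(Function('K')(Mul(Add(-6, 6), Pow(Add(-6, 1), -1)), -2), Add(88, 125)) = Mul(Add(-6, Mul(Add(-6, 6), Pow(Add(-6, 1), -1))), Add(88, 125)) = Mul(Add(-6, Mul(0, Pow(-5, -1))), 213) = Mul(Add(-6, Mul(0, Rational(-1, 5))), 213) = Mul(Add(-6, 0), 213) = Mul(-6, 213) = -1278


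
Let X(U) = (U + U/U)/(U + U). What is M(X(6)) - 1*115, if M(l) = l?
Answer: -1373/12 ≈ -114.42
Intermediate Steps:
X(U) = (1 + U)/(2*U) (X(U) = (U + 1)/((2*U)) = (1 + U)*(1/(2*U)) = (1 + U)/(2*U))
M(X(6)) - 1*115 = (½)*(1 + 6)/6 - 1*115 = (½)*(⅙)*7 - 115 = 7/12 - 115 = -1373/12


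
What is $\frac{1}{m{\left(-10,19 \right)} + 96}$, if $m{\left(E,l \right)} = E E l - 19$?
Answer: $\frac{1}{1977} \approx 0.00050582$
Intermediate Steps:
$m{\left(E,l \right)} = -19 + l E^{2}$ ($m{\left(E,l \right)} = E^{2} l - 19 = l E^{2} - 19 = -19 + l E^{2}$)
$\frac{1}{m{\left(-10,19 \right)} + 96} = \frac{1}{\left(-19 + 19 \left(-10\right)^{2}\right) + 96} = \frac{1}{\left(-19 + 19 \cdot 100\right) + 96} = \frac{1}{\left(-19 + 1900\right) + 96} = \frac{1}{1881 + 96} = \frac{1}{1977}$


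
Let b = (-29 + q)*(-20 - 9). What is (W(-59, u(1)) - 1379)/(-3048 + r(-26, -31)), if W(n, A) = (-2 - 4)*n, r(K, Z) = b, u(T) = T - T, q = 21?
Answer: 1025/2816 ≈ 0.36399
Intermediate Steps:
u(T) = 0
b = 232 (b = (-29 + 21)*(-20 - 9) = -8*(-29) = 232)
r(K, Z) = 232
W(n, A) = -6*n
(W(-59, u(1)) - 1379)/(-3048 + r(-26, -31)) = (-6*(-59) - 1379)/(-3048 + 232) = (354 - 1379)/(-2816) = -1025*(-1/2816) = 1025/2816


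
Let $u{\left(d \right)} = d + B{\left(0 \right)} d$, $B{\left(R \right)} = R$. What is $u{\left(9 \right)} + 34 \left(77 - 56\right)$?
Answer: $723$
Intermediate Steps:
$u{\left(d \right)} = d$ ($u{\left(d \right)} = d + 0 d = d + 0 = d$)
$u{\left(9 \right)} + 34 \left(77 - 56\right) = 9 + 34 \left(77 - 56\right) = 9 + 34 \cdot 21 = 9 + 714 = 723$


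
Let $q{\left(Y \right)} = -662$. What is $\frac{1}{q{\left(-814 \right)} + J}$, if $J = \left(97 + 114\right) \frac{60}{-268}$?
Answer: $- \frac{67}{47519} \approx -0.00141$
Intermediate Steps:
$J = - \frac{3165}{67}$ ($J = 211 \cdot 60 \left(- \frac{1}{268}\right) = 211 \left(- \frac{15}{67}\right) = - \frac{3165}{67} \approx -47.239$)
$\frac{1}{q{\left(-814 \right)} + J} = \frac{1}{-662 - \frac{3165}{67}} = \frac{1}{- \frac{47519}{67}} = - \frac{67}{47519}$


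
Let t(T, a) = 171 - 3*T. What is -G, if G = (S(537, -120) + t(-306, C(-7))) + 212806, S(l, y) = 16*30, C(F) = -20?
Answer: -214375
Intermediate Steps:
S(l, y) = 480
t(T, a) = 171 - 3*T
G = 214375 (G = (480 + (171 - 3*(-306))) + 212806 = (480 + (171 + 918)) + 212806 = (480 + 1089) + 212806 = 1569 + 212806 = 214375)
-G = -1*214375 = -214375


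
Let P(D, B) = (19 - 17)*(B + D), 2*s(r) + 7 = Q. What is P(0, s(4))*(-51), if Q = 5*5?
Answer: -918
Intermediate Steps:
Q = 25
s(r) = 9 (s(r) = -7/2 + (1/2)*25 = -7/2 + 25/2 = 9)
P(D, B) = 2*B + 2*D (P(D, B) = 2*(B + D) = 2*B + 2*D)
P(0, s(4))*(-51) = (2*9 + 2*0)*(-51) = (18 + 0)*(-51) = 18*(-51) = -918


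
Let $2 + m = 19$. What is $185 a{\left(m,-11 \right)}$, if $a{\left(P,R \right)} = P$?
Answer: $3145$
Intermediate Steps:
$m = 17$ ($m = -2 + 19 = 17$)
$185 a{\left(m,-11 \right)} = 185 \cdot 17 = 3145$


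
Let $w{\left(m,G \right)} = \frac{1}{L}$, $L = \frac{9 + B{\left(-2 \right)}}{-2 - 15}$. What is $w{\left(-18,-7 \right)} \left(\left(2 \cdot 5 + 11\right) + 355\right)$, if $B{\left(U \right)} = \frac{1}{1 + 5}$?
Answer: $- \frac{38352}{55} \approx -697.31$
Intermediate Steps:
$B{\left(U \right)} = \frac{1}{6}$
$L = - \frac{55}{102}$ ($L = \frac{9 + \frac{1}{6}}{-2 - 15} = \frac{55}{6 \left(-2 - 15\right)} = \frac{55}{6 \left(-17\right)} = \frac{55}{6} \left(- \frac{1}{17}\right) = - \frac{55}{102} \approx -0.53922$)
$w{\left(m,G \right)} = - \frac{102}{55}$ ($w{\left(m,G \right)} = \frac{1}{- \frac{55}{102}} = - \frac{102}{55}$)
$w{\left(-18,-7 \right)} \left(\left(2 \cdot 5 + 11\right) + 355\right) = - \frac{102 \left(\left(2 \cdot 5 + 11\right) + 355\right)}{55} = - \frac{102 \left(\left(10 + 11\right) + 355\right)}{55} = - \frac{102 \left(21 + 355\right)}{55} = \left(- \frac{102}{55}\right) 376 = - \frac{38352}{55}$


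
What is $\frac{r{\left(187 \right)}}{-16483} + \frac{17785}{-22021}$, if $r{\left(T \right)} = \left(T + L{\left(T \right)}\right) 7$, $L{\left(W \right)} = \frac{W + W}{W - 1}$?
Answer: $- \frac{29972560381}{33756409299} \approx -0.88791$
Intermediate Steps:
$L{\left(W \right)} = \frac{2 W}{-1 + W}$
$r{\left(T \right)} = 7 T + \frac{14 T}{-1 + T}$ ($r{\left(T \right)} = \left(T + \frac{2 T}{-1 + T}\right) 7 = 7 T + \frac{14 T}{-1 + T}$)
$\frac{r{\left(187 \right)}}{-16483} + \frac{17785}{-22021} = \frac{7 \cdot 187 \frac{1}{-1 + 187} \left(1 + 187\right)}{-16483} + \frac{17785}{-22021} = 7 \cdot 187 \cdot \frac{1}{186} \cdot 188 \left(- \frac{1}{16483}\right) + 17785 \left(- \frac{1}{22021}\right) = 7 \cdot 187 \cdot \frac{1}{186} \cdot 188 \left(- \frac{1}{16483}\right) - \frac{17785}{22021} = \frac{123046}{93} \left(- \frac{1}{16483}\right) - \frac{17785}{22021} = - \frac{123046}{1532919} - \frac{17785}{22021} = - \frac{29972560381}{33756409299}$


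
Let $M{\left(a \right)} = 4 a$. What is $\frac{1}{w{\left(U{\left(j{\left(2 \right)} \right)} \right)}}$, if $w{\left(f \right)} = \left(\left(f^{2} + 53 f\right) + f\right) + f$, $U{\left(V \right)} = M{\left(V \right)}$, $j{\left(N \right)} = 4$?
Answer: $\frac{1}{1136} \approx 0.00088028$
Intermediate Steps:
$U{\left(V \right)} = 4 V$
$w{\left(f \right)} = f^{2} + 55 f$ ($w{\left(f \right)} = \left(f^{2} + 54 f\right) + f = f^{2} + 55 f$)
$\frac{1}{w{\left(U{\left(j{\left(2 \right)} \right)} \right)}} = \frac{1}{4 \cdot 4 \left(55 + 4 \cdot 4\right)} = \frac{1}{16 \left(55 + 16\right)} = \frac{1}{16 \cdot 71} = \frac{1}{1136}$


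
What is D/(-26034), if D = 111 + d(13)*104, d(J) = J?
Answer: -1463/26034 ≈ -0.056196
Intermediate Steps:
D = 1463 (D = 111 + 13*104 = 111 + 1352 = 1463)
D/(-26034) = 1463/(-26034) = 1463*(-1/26034) = -1463/26034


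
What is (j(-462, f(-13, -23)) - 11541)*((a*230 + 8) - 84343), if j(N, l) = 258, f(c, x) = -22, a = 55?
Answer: 808821855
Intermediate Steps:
(j(-462, f(-13, -23)) - 11541)*((a*230 + 8) - 84343) = (258 - 11541)*((55*230 + 8) - 84343) = -11283*((12650 + 8) - 84343) = -11283*(12658 - 84343) = -11283*(-71685) = 808821855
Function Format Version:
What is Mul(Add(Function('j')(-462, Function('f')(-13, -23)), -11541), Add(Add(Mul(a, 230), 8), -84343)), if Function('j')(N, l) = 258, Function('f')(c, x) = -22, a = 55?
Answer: 808821855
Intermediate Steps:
Mul(Add(Function('j')(-462, Function('f')(-13, -23)), -11541), Add(Add(Mul(a, 230), 8), -84343)) = Mul(Add(258, -11541), Add(Add(Mul(55, 230), 8), -84343)) = Mul(-11283, Add(Add(12650, 8), -84343)) = Mul(-11283, Add(12658, -84343)) = Mul(-11283, -71685) = 808821855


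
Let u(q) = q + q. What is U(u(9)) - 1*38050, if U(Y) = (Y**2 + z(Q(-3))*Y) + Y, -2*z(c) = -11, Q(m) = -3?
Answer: -37609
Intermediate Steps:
z(c) = 11/2 (z(c) = -1/2*(-11) = 11/2)
u(q) = 2*q
U(Y) = Y**2 + 13*Y/2 (U(Y) = (Y**2 + 11*Y/2) + Y = Y**2 + 13*Y/2)
U(u(9)) - 1*38050 = (2*9)*(13 + 2*(2*9))/2 - 1*38050 = (1/2)*18*(13 + 2*18) - 38050 = (1/2)*18*(13 + 36) - 38050 = (1/2)*18*49 - 38050 = 441 - 38050 = -37609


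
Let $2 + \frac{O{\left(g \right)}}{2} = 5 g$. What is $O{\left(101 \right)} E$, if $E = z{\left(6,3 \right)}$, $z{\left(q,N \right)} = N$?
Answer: $3018$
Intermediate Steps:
$E = 3$
$O{\left(g \right)} = -4 + 10 g$ ($O{\left(g \right)} = -4 + 2 \cdot 5 g = -4 + 10 g$)
$O{\left(101 \right)} E = \left(-4 + 10 \cdot 101\right) 3 = \left(-4 + 1010\right) 3 = 1006 \cdot 3 = 3018$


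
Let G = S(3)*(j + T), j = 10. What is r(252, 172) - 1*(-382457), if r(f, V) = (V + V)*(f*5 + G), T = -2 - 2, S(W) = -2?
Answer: 811769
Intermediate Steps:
T = -4
G = -12 (G = -2*(10 - 4) = -2*6 = -12)
r(f, V) = 2*V*(-12 + 5*f) (r(f, V) = (V + V)*(f*5 - 12) = (2*V)*(5*f - 12) = (2*V)*(-12 + 5*f) = 2*V*(-12 + 5*f))
r(252, 172) - 1*(-382457) = 2*172*(-12 + 5*252) - 1*(-382457) = 2*172*(-12 + 1260) + 382457 = 2*172*1248 + 382457 = 429312 + 382457 = 811769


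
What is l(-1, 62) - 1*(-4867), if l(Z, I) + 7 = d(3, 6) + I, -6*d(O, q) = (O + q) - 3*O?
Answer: 4922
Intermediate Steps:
d(O, q) = -q/6 + O/3 (d(O, q) = -((O + q) - 3*O)/6 = -(q - 2*O)/6 = -q/6 + O/3)
l(Z, I) = -7 + I (l(Z, I) = -7 + ((-⅙*6 + (⅓)*3) + I) = -7 + ((-1 + 1) + I) = -7 + (0 + I) = -7 + I)
l(-1, 62) - 1*(-4867) = (-7 + 62) - 1*(-4867) = 55 + 4867 = 4922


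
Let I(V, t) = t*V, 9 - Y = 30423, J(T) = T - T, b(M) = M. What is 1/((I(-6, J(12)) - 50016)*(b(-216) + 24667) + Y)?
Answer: -1/1222971630 ≈ -8.1768e-10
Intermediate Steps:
J(T) = 0
Y = -30414 (Y = 9 - 1*30423 = 9 - 30423 = -30414)
I(V, t) = V*t
1/((I(-6, J(12)) - 50016)*(b(-216) + 24667) + Y) = 1/((-6*0 - 50016)*(-216 + 24667) - 30414) = 1/((0 - 50016)*24451 - 30414) = 1/(-50016*24451 - 30414) = 1/(-1222941216 - 30414) = 1/(-1222971630) = -1/1222971630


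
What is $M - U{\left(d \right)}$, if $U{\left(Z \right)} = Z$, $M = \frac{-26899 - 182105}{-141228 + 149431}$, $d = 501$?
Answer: $- \frac{4318707}{8203} \approx -526.48$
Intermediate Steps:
$M = - \frac{209004}{8203} \approx -25.479$
$M - U{\left(d \right)} = - \frac{209004}{8203} - 501 = - \frac{4318707}{8203}$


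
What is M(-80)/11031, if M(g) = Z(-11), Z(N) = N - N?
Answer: 0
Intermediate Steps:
Z(N) = 0
M(g) = 0
M(-80)/11031 = 0/11031 = 0*(1/11031) = 0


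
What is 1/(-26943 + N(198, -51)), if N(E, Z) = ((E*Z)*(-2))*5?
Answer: 1/74037 ≈ 1.3507e-5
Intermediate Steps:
N(E, Z) = -10*E*Z (N(E, Z) = -2*E*Z*5 = -10*E*Z)
1/(-26943 + N(198, -51)) = 1/(-26943 - 10*198*(-51)) = 1/(-26943 + 100980) = 1/74037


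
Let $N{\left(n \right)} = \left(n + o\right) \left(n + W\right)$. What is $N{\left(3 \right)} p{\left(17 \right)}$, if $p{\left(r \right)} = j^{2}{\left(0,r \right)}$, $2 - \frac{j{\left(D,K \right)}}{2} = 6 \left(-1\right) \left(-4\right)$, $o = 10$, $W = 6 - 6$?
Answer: $75504$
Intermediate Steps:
$W = 0$ ($W = 6 - 6 = 0$)
$j{\left(D,K \right)} = -44$ ($j{\left(D,K \right)} = 4 - 2 \cdot 6 \left(-1\right) \left(-4\right) = 4 - 2 \left(\left(-6\right) \left(-4\right)\right) = 4 - 48 = -44$)
$N{\left(n \right)} = n \left(10 + n\right)$ ($N{\left(n \right)} = \left(n + 10\right) \left(n + 0\right) = \left(10 + n\right) n = n \left(10 + n\right)$)
$p{\left(r \right)} = 1936$ ($p{\left(r \right)} = \left(-44\right)^{2} = 1936$)
$N{\left(3 \right)} p{\left(17 \right)} = 3 \left(10 + 3\right) 1936 = 3 \cdot 13 \cdot 1936 = 39 \cdot 1936 = 75504$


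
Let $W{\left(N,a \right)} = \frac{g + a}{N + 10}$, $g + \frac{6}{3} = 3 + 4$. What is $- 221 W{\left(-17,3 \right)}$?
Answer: $\frac{1768}{7} \approx 252.57$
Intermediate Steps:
$g = 5$ ($g = -2 + \left(3 + 4\right) = -2 + 7 = 5$)
$W{\left(N,a \right)} = \frac{5 + a}{10 + N}$ ($W{\left(N,a \right)} = \frac{5 + a}{N + 10} = \frac{5 + a}{10 + N}$)
$- 221 W{\left(-17,3 \right)} = - 221 \frac{5 + 3}{10 - 17} = - 221 \frac{1}{-7} \cdot 8 = - 221 \left(\left(- \frac{1}{7}\right) 8\right) = \left(-221\right) \left(- \frac{8}{7}\right) = \frac{1768}{7}$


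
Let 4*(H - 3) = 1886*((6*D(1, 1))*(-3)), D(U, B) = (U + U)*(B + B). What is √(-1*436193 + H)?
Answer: I*√470138 ≈ 685.67*I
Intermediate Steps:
D(U, B) = 4*B*U (D(U, B) = (2*U)*(2*B) = 4*B*U)
H = -33945 (H = 3 + (1886*((6*(4*1*1))*(-3)))/4 = 3 + (1886*((6*4)*(-3)))/4 = 3 + (1886*(24*(-3)))/4 = 3 + (1886*(-72))/4 = 3 + (¼)*(-135792) = 3 - 33948 = -33945)
√(-1*436193 + H) = √(-1*436193 - 33945) = √(-436193 - 33945) = √(-470138) = I*√470138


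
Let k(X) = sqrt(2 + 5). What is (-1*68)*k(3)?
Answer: -68*sqrt(7) ≈ -179.91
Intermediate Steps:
k(X) = sqrt(7)
(-1*68)*k(3) = (-1*68)*sqrt(7) = -68*sqrt(7)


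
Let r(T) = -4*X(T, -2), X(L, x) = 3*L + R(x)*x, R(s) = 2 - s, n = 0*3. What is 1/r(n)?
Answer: 1/32 ≈ 0.031250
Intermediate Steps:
n = 0
X(L, x) = 3*L + x*(2 - x) (X(L, x) = 3*L + (2 - x)*x = 3*L + x*(2 - x))
r(T) = 32 - 12*T (r(T) = -4*(3*T - 1*(-2)*(-2 - 2)) = -4*(3*T - 1*(-2)*(-4)) = -4*(3*T - 8) = -4*(-8 + 3*T) = 32 - 12*T)
1/r(n) = 1/(32 - 12*0) = 1/(32 + 0) = 1/32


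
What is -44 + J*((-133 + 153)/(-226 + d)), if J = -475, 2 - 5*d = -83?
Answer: 16/11 ≈ 1.4545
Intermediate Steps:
d = 17 (d = ⅖ - ⅕*(-83) = ⅖ + 83/5 = 17)
-44 + J*((-133 + 153)/(-226 + d)) = -44 - 475*(-133 + 153)/(-226 + 17) = -44 - 9500/(-209) = -44 - 9500*(-1)/209 = -44 - 475*(-20/209) = -44 + 500/11 = 16/11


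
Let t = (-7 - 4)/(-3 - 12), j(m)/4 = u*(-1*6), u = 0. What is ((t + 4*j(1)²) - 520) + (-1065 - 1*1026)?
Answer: -39154/15 ≈ -2610.3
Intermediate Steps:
j(m) = 0 (j(m) = 4*(0*(-1*6)) = 4*(0*(-6)) = 4*0 = 0)
t = 11/15 (t = -11/(-15) = -11*(-1/15) = 11/15 ≈ 0.73333)
((t + 4*j(1)²) - 520) + (-1065 - 1*1026) = ((11/15 + 4*0²) - 520) + (-1065 - 1*1026) = ((11/15 + 4*0) - 520) + (-1065 - 1026) = ((11/15 + 0) - 520) - 2091 = (11/15 - 520) - 2091 = -7789/15 - 2091 = -39154/15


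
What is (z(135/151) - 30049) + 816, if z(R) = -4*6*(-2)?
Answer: -29185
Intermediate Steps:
z(R) = 48 (z(R) = -24*(-2) = 48)
(z(135/151) - 30049) + 816 = (48 - 30049) + 816 = -30001 + 816 = -29185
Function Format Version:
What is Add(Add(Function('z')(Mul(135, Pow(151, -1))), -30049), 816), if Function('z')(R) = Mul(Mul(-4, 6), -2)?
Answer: -29185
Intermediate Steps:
Function('z')(R) = 48 (Function('z')(R) = Mul(-24, -2) = 48)
Add(Add(Function('z')(Mul(135, Pow(151, -1))), -30049), 816) = Add(Add(48, -30049), 816) = Add(-30001, 816) = -29185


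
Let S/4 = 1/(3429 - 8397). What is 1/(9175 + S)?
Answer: 1242/11395349 ≈ 0.00010899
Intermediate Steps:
S = -1/1242 (S = 4/(3429 - 8397) = 4/(-4968) = 4*(-1/4968) = -1/1242 ≈ -0.00080515)
1/(9175 + S) = 1/(9175 - 1/1242) = 1/(11395349/1242) = 1242/11395349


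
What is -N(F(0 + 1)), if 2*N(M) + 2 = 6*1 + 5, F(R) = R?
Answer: -9/2 ≈ -4.5000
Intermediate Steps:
N(M) = 9/2 (N(M) = -1 + (6*1 + 5)/2 = -1 + (6 + 5)/2 = -1 + (½)*11 = -1 + 11/2 = 9/2)
-N(F(0 + 1)) = -1*9/2 = -9/2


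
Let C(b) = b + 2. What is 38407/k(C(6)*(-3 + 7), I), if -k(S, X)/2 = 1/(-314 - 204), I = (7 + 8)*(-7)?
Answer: 9947413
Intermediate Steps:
C(b) = 2 + b
I = -105 (I = 15*(-7) = -105)
k(S, X) = 1/259 (k(S, X) = -2/(-314 - 204) = -2/(-518) = -2*(-1/518) = 1/259)
38407/k(C(6)*(-3 + 7), I) = 38407/(1/259) = 38407*259 = 9947413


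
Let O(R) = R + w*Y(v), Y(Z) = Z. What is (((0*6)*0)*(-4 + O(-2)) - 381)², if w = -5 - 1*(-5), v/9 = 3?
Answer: 145161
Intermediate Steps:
v = 27 (v = 9*3 = 27)
w = 0 (w = -5 + 5 = 0)
O(R) = R (O(R) = R + 0*27 = R + 0 = R)
(((0*6)*0)*(-4 + O(-2)) - 381)² = (((0*6)*0)*(-4 - 2) - 381)² = ((0*0)*(-6) - 381)² = (0*(-6) - 381)² = (0 - 381)² = (-381)² = 145161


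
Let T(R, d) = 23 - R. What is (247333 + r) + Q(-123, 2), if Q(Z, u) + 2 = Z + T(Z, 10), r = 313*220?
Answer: 316214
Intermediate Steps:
r = 68860
Q(Z, u) = 21 (Q(Z, u) = -2 + (Z + (23 - Z)) = -2 + 23 = 21)
(247333 + r) + Q(-123, 2) = (247333 + 68860) + 21 = 316193 + 21 = 316214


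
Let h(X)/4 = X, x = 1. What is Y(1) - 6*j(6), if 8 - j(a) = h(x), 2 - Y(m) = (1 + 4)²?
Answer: -47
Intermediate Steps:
h(X) = 4*X
Y(m) = -23 (Y(m) = 2 - (1 + 4)² = 2 - 1*5² = 2 - 1*25 = 2 - 25 = -23)
j(a) = 4 (j(a) = 8 - 4 = 4)
Y(1) - 6*j(6) = -23 - 6*4 = -23 - 24 = -47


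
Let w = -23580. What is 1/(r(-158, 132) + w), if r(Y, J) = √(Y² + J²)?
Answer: -5895/138993503 - √10597/277987006 ≈ -4.2782e-5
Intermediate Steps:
r(Y, J) = √(J² + Y²)
1/(r(-158, 132) + w) = 1/(√(132² + (-158)²) - 23580) = 1/(√(17424 + 24964) - 23580) = 1/(√42388 - 23580) = 1/(2*√10597 - 23580) = 1/(-23580 + 2*√10597)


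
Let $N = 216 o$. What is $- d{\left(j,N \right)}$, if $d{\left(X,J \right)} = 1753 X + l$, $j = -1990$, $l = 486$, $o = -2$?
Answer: $3487984$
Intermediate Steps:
$N = -432$ ($N = 216 \left(-2\right) = -432$)
$d{\left(X,J \right)} = 486 + 1753 X$ ($d{\left(X,J \right)} = 1753 X + 486 = 486 + 1753 X$)
$- d{\left(j,N \right)} = - (486 + 1753 \left(-1990\right)) = - (486 - 3488470) = \left(-1\right) \left(-3487984\right) = 3487984$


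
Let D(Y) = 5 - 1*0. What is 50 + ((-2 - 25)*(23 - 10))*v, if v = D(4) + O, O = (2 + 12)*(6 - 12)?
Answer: 27779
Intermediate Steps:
D(Y) = 5 (D(Y) = 5 + 0 = 5)
O = -84 (O = 14*(-6) = -84)
v = -79 (v = 5 - 84 = -79)
50 + ((-2 - 25)*(23 - 10))*v = 50 + ((-2 - 25)*(23 - 10))*(-79) = 50 - 27*13*(-79) = 50 - 351*(-79) = 50 + 27729 = 27779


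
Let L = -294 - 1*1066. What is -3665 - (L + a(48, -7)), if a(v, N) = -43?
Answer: -2262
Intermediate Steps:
L = -1360 (L = -294 - 1066 = -1360)
-3665 - (L + a(48, -7)) = -3665 - (-1360 - 43) = -3665 - 1*(-1403) = -3665 + 1403 = -2262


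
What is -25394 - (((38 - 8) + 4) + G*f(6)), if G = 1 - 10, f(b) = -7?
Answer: -25491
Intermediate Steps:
G = -9
-25394 - (((38 - 8) + 4) + G*f(6)) = -25394 - (((38 - 8) + 4) - 9*(-7)) = -25394 - ((30 + 4) + 63) = -25394 - (34 + 63) = -25394 - 1*97 = -25394 - 97 = -25491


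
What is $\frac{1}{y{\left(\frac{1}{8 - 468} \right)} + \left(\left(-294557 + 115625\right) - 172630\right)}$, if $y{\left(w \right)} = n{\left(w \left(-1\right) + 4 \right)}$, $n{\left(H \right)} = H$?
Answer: $- \frac{460}{161716679} \approx -2.8445 \cdot 10^{-6}$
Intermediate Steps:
$y{\left(w \right)} = 4 - w$ ($y{\left(w \right)} = w \left(-1\right) + 4 = - w + 4 = 4 - w$)
$\frac{1}{y{\left(\frac{1}{8 - 468} \right)} + \left(\left(-294557 + 115625\right) - 172630\right)} = \frac{1}{\left(4 - \frac{1}{8 - 468}\right) + \left(\left(-294557 + 115625\right) - 172630\right)} = \frac{1}{\left(4 - \frac{1}{-460}\right) - 351562} = \frac{1}{\left(4 - - \frac{1}{460}\right) - 351562} = \frac{1}{\left(4 + \frac{1}{460}\right) - 351562} = \frac{1}{\frac{1841}{460} - 351562} = \frac{1}{- \frac{161716679}{460}} = - \frac{460}{161716679}$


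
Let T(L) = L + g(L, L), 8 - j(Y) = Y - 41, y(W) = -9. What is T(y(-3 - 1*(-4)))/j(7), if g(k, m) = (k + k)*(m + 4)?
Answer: 27/14 ≈ 1.9286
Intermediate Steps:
g(k, m) = 2*k*(4 + m) (g(k, m) = (2*k)*(4 + m) = 2*k*(4 + m))
j(Y) = 49 - Y (j(Y) = 8 - (Y - 41) = 8 - (-41 + Y) = 8 + (41 - Y) = 49 - Y)
T(L) = L + 2*L*(4 + L)
T(y(-3 - 1*(-4)))/j(7) = (-9*(9 + 2*(-9)))/(49 - 1*7) = (-9*(9 - 18))/(49 - 7) = -9*(-9)/42 = 81*(1/42) = 27/14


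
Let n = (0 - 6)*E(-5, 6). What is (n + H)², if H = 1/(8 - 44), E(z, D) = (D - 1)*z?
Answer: 29149201/1296 ≈ 22492.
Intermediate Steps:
E(z, D) = z*(-1 + D) (E(z, D) = (-1 + D)*z = z*(-1 + D))
n = 150 (n = (0 - 6)*(-5*(-1 + 6)) = -(-30)*5 = -6*(-25) = 150)
H = -1/36 (H = 1/(-36) = -1/36 ≈ -0.027778)
(n + H)² = (150 - 1/36)² = (5399/36)² = 29149201/1296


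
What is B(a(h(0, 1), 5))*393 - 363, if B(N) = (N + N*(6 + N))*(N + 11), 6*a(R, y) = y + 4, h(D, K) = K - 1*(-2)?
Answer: 498171/8 ≈ 62271.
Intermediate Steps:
h(D, K) = 2 + K (h(D, K) = K + 2 = 2 + K)
a(R, y) = ⅔ + y/6 (a(R, y) = (y + 4)/6 = (4 + y)/6 = ⅔ + y/6)
B(N) = (11 + N)*(N + N*(6 + N)) (B(N) = (N + N*(6 + N))*(11 + N) = (11 + N)*(N + N*(6 + N)))
B(a(h(0, 1), 5))*393 - 363 = ((⅔ + (⅙)*5)*(77 + (⅔ + (⅙)*5)² + 18*(⅔ + (⅙)*5)))*393 - 363 = ((⅔ + ⅚)*(77 + (⅔ + ⅚)² + 18*(⅔ + ⅚)))*393 - 363 = (3*(77 + (3/2)² + 18*(3/2))/2)*393 - 363 = (3*(77 + 9/4 + 27)/2)*393 - 363 = ((3/2)*(425/4))*393 - 363 = (1275/8)*393 - 363 = 501075/8 - 363 = 498171/8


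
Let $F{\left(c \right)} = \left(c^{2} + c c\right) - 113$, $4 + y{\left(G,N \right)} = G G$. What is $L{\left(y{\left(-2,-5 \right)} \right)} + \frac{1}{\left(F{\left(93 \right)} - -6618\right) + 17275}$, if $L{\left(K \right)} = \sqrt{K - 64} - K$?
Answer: $\frac{1}{41078} + 8 i \approx 2.4344 \cdot 10^{-5} + 8.0 i$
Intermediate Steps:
$y{\left(G,N \right)} = -4 + G^{2}$ ($y{\left(G,N \right)} = -4 + G G = -4 + G^{2}$)
$L{\left(K \right)} = \sqrt{-64 + K} - K$
$F{\left(c \right)} = -113 + 2 c^{2}$ ($F{\left(c \right)} = \left(c^{2} + c^{2}\right) - 113 = 2 c^{2} - 113 = -113 + 2 c^{2}$)
$L{\left(y{\left(-2,-5 \right)} \right)} + \frac{1}{\left(F{\left(93 \right)} - -6618\right) + 17275} = \left(\sqrt{-64 - \left(4 - \left(-2\right)^{2}\right)} - \left(-4 + \left(-2\right)^{2}\right)\right) + \frac{1}{\left(\left(-113 + 2 \cdot 93^{2}\right) - -6618\right) + 17275} = \left(\sqrt{-64 + \left(-4 + 4\right)} - \left(-4 + 4\right)\right) + \frac{1}{\left(\left(-113 + 2 \cdot 8649\right) + 6618\right) + 17275} = \left(\sqrt{-64 + 0} - 0\right) + \frac{1}{\left(\left(-113 + 17298\right) + 6618\right) + 17275} = \left(\sqrt{-64} + 0\right) + \frac{1}{\left(17185 + 6618\right) + 17275} = \left(8 i + 0\right) + \frac{1}{23803 + 17275} = 8 i + \frac{1}{41078} = \frac{1}{41078} + 8 i$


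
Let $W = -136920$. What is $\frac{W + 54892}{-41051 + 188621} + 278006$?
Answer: $\frac{20512631696}{73785} \approx 2.7801 \cdot 10^{5}$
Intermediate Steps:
$\frac{W + 54892}{-41051 + 188621} + 278006 = \frac{-136920 + 54892}{-41051 + 188621} + 278006 = - \frac{82028}{147570} + 278006 = \left(-82028\right) \frac{1}{147570} + 278006 = - \frac{41014}{73785} + 278006 = \frac{20512631696}{73785}$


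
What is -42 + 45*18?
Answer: 768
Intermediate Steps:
-42 + 45*18 = -42 + 810 = 768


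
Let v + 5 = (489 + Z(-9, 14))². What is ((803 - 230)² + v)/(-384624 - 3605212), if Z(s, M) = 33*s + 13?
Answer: -370349/3989836 ≈ -0.092823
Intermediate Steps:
Z(s, M) = 13 + 33*s
v = 42020 (v = -5 + (489 + (13 + 33*(-9)))² = -5 + (489 + (13 - 297))² = -5 + (489 - 284)² = -5 + 205² = -5 + 42025 = 42020)
((803 - 230)² + v)/(-384624 - 3605212) = ((803 - 230)² + 42020)/(-384624 - 3605212) = (573² + 42020)/(-3989836) = (328329 + 42020)*(-1/3989836) = 370349*(-1/3989836) = -370349/3989836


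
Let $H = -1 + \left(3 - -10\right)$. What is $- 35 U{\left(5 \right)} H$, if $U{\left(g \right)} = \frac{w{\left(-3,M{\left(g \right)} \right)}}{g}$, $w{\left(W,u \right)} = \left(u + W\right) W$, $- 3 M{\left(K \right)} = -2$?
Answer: $-588$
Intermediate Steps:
$M{\left(K \right)} = \frac{2}{3}$ ($M{\left(K \right)} = \left(- \frac{1}{3}\right) \left(-2\right) = \frac{2}{3}$)
$H = 12$ ($H = -1 + \left(3 + 10\right) = -1 + 13 = 12$)
$w{\left(W,u \right)} = W \left(W + u\right)$ ($w{\left(W,u \right)} = \left(W + u\right) W = W \left(W + u\right)$)
$U{\left(g \right)} = \frac{7}{g}$ ($U{\left(g \right)} = \frac{\left(-3\right) \left(-3 + \frac{2}{3}\right)}{g} = \frac{\left(-3\right) \left(- \frac{7}{3}\right)}{g} = \frac{7}{g}$)
$- 35 U{\left(5 \right)} H = - 35 \cdot \frac{7}{5} \cdot 12 = - 35 \cdot 7 \cdot \frac{1}{5} \cdot 12 = \left(-35\right) \frac{7}{5} \cdot 12 = \left(-49\right) 12 = -588$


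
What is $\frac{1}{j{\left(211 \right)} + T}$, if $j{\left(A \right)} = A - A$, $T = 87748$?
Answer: $\frac{1}{87748} \approx 1.1396 \cdot 10^{-5}$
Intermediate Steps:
$j{\left(A \right)} = 0$
$\frac{1}{j{\left(211 \right)} + T} = \frac{1}{0 + 87748} = \frac{1}{87748}$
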